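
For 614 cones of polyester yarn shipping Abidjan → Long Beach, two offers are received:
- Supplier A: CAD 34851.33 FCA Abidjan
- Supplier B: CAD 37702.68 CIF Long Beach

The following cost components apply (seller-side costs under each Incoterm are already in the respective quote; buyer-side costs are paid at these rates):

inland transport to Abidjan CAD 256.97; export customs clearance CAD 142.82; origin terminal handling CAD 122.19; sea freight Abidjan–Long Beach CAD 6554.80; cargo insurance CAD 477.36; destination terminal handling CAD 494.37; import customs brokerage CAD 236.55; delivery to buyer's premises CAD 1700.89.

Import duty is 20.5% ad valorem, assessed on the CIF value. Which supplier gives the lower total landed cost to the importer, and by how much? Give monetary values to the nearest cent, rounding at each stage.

Supplier B is cheaper by CAD 5185.11

Supplier A (FCA):
CIF value = FCA price + origin terminal + freight + insurance = 34851.33 + 122.19 + 6554.80 + 477.36 = 42005.68
Import duty = 42005.68 × 20.5% = 8611.16
Buyer bears (A): 122.19 + 6554.80 + 477.36 + 494.37 + 236.55 + 1700.89 = 9586.16
Landed cost (A) = invoice 34851.33 + 9586.16 + duty 8611.16 = 53048.65
Supplier B (CIF):
The CIF price already equals the CIF value: 37702.68
Import duty = 37702.68 × 20.5% = 7729.05
Buyer bears (B): 494.37 + 236.55 + 1700.89 = 2431.81
Landed cost (B) = invoice 37702.68 + 2431.81 + duty 7729.05 = 47863.54
Difference = |53048.65 − 47863.54| = 5185.11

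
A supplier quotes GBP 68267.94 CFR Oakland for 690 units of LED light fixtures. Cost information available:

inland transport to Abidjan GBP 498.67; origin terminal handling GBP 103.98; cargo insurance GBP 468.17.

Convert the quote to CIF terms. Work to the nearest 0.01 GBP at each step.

CIF price: GBP 68736.11

Not relevant to the conversion: origin terminal, inland to port — on the seller under both CFR and CIF; already in the CFR price and stays in the CIF price.
From CFR to CIF, the seller additionally bears: insurance.
CIF price = 68267.94 + 468.17 = 68736.11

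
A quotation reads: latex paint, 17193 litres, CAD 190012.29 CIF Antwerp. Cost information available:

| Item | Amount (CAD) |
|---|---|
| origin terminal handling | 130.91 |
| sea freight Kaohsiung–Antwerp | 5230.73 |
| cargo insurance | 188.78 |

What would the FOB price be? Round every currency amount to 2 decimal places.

Not relevant to the conversion: origin terminal — on the seller under both CIF and FOB; already in the CIF price and stays in the FOB price.
From CIF to FOB, the seller no longer bears: freight, insurance.
FOB price = 190012.29 − 5230.73 − 188.78 = 184592.78

FOB price: CAD 184592.78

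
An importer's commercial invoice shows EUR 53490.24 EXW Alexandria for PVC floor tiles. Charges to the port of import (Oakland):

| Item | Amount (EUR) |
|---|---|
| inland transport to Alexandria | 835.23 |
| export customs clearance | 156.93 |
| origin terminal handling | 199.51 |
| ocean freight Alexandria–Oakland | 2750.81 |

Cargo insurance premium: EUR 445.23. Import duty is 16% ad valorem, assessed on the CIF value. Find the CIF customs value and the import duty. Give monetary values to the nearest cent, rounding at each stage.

CIF = EXW price + pre-shipment costs + freight + insurance
CIF = 53490.24 + 835.23 + 156.93 + 199.51 + 2750.81 + 445.23 = 57877.95
Import duty = 57877.95 × 16% = 9260.47

CIF value: EUR 57877.95; import duty: EUR 9260.47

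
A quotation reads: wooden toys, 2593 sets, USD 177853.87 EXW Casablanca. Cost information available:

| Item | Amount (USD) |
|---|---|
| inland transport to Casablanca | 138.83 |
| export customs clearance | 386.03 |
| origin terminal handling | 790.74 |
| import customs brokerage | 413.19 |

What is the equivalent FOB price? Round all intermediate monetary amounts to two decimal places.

Not relevant to the conversion: brokerage — on the buyer under both terms; not part of either seller's price.
From EXW to FOB, the seller additionally bears: inland to port, export clearance, origin terminal.
FOB price = 177853.87 + 138.83 + 386.03 + 790.74 = 179169.47

FOB price: USD 179169.47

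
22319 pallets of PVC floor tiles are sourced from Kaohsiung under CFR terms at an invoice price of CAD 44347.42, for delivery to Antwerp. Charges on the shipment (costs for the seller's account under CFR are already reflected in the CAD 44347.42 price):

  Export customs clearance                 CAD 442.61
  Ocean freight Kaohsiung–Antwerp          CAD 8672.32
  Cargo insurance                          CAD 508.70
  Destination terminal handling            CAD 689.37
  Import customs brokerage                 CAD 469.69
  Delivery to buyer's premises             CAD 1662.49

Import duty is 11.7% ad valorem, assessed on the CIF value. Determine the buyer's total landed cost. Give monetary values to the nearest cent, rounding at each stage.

Total landed cost: CAD 52925.84

CFR: the seller pays costs through ocean freight to the destination port, but not insurance.
Already in the invoice (seller's account under CFR): export clearance, freight — exclude.
CIF value = CFR price + insurance = 44347.42 + 508.70 = 44856.12
Import duty = 44856.12 × 11.7% = 5248.17
Buyer bears: insurance 508.70 + destination terminal 689.37 + brokerage 469.69 + delivery 1662.49 + duty 5248.17 = 8578.42
Landed cost = invoice 44347.42 + 8578.42 = 52925.84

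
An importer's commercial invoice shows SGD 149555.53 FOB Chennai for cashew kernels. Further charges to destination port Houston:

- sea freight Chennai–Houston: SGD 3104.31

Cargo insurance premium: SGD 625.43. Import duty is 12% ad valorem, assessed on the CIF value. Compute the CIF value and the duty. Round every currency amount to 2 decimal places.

CIF = FOB price + freight + insurance
CIF = 149555.53 + 3104.31 + 625.43 = 153285.27
Import duty = 153285.27 × 12% = 18394.23

CIF value: SGD 153285.27; import duty: SGD 18394.23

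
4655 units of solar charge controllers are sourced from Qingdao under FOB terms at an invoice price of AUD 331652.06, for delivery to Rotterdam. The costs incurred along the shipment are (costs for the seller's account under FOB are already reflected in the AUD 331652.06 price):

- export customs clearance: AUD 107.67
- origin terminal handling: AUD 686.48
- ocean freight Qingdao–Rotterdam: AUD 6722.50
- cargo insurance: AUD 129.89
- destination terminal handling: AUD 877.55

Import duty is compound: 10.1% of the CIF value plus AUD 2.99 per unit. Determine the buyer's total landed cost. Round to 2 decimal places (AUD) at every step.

Total landed cost: AUD 387489.40

FOB: the seller bears costs until goods are on board at the origin port; the buyer bears freight, insurance and all costs thereafter.
Already in the invoice (seller's account under FOB): export clearance, origin terminal — exclude.
CIF value = FOB price + freight + insurance = 331652.06 + 6722.50 + 129.89 = 338504.45
Ad valorem component: 338504.45 × 10.1% = 34188.95
Specific component: 4655 × 2.99 = 13918.45
Import duty = 34188.95 + 13918.45 = 48107.40
Buyer bears: freight 6722.50 + insurance 129.89 + destination terminal 877.55 + duty 48107.40 = 55837.34
Landed cost = invoice 331652.06 + 55837.34 = 387489.40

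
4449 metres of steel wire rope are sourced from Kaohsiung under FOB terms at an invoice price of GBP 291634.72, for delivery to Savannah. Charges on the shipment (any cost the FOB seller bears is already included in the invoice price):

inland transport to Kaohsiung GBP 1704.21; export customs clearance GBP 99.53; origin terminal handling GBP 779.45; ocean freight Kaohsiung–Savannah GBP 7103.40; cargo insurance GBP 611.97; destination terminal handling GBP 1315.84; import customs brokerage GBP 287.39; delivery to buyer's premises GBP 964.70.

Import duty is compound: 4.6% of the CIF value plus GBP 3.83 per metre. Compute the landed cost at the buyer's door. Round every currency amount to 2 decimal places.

FOB: the seller bears costs until goods are on board at the origin port; the buyer bears freight, insurance and all costs thereafter.
Already in the invoice (seller's account under FOB): inland to port, export clearance, origin terminal — exclude.
CIF value = FOB price + freight + insurance = 291634.72 + 7103.40 + 611.97 = 299350.09
Ad valorem component: 299350.09 × 4.6% = 13770.10
Specific component: 4449 × 3.83 = 17039.67
Import duty = 13770.10 + 17039.67 = 30809.77
Buyer bears: freight 7103.40 + insurance 611.97 + destination terminal 1315.84 + brokerage 287.39 + delivery 964.70 + duty 30809.77 = 41093.07
Landed cost = invoice 291634.72 + 41093.07 = 332727.79

Total landed cost: GBP 332727.79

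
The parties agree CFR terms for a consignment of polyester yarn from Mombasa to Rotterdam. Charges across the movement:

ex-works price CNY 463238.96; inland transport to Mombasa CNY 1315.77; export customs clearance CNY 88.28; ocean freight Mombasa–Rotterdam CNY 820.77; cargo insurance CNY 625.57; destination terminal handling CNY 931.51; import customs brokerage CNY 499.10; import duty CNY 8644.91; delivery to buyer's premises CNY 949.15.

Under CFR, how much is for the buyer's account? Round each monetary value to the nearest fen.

CFR: the seller pays costs through ocean freight to the destination port, but not insurance.
Seller's account: goods 463238.96 + inland to port 1315.77 + export clearance 88.28 + freight 820.77 = 465463.78
Buyer's account: insurance 625.57 + destination terminal 931.51 + brokerage 499.10 + duty 8644.91 + delivery 949.15 = 11650.24

Buyer's account: CNY 11650.24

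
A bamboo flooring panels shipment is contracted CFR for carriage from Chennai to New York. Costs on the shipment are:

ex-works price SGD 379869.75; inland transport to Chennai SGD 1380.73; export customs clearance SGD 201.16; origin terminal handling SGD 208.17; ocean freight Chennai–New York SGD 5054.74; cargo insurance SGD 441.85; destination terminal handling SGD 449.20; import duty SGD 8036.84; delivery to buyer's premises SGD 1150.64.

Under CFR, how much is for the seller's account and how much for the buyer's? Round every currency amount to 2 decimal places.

Seller: SGD 386714.55; buyer: SGD 10078.53

CFR: the seller pays costs through ocean freight to the destination port, but not insurance.
Seller's account: goods 379869.75 + inland to port 1380.73 + export clearance 201.16 + origin terminal 208.17 + freight 5054.74 = 386714.55
Buyer's account: insurance 441.85 + destination terminal 449.20 + duty 8036.84 + delivery 1150.64 = 10078.53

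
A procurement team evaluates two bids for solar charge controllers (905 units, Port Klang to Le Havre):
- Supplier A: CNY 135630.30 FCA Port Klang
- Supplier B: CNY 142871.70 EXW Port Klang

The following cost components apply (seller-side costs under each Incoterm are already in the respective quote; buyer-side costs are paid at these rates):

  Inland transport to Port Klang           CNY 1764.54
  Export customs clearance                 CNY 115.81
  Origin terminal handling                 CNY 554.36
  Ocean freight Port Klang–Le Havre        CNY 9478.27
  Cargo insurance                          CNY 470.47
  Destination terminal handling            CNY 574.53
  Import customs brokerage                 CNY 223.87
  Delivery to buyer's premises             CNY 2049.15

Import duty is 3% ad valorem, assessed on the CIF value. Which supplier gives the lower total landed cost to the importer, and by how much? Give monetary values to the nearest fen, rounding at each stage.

Supplier A (FCA):
CIF value = FCA price + origin terminal + freight + insurance = 135630.30 + 554.36 + 9478.27 + 470.47 = 146133.40
Import duty = 146133.40 × 3% = 4384.00
Buyer bears (A): 554.36 + 9478.27 + 470.47 + 574.53 + 223.87 + 2049.15 = 13350.65
Landed cost (A) = invoice 135630.30 + 13350.65 + duty 4384.00 = 153364.95
Supplier B (EXW):
CIF value = EXW price + inland to port + export clearance + origin terminal + freight + insurance = 142871.70 + 1764.54 + 115.81 + 554.36 + 9478.27 + 470.47 = 155255.15
Import duty = 155255.15 × 3% = 4657.65
Buyer bears (B): 1764.54 + 115.81 + 554.36 + 9478.27 + 470.47 + 574.53 + 223.87 + 2049.15 = 15231.00
Landed cost (B) = invoice 142871.70 + 15231.00 + duty 4657.65 = 162760.35
Difference = |153364.95 − 162760.35| = 9395.40

Supplier A is cheaper by CNY 9395.40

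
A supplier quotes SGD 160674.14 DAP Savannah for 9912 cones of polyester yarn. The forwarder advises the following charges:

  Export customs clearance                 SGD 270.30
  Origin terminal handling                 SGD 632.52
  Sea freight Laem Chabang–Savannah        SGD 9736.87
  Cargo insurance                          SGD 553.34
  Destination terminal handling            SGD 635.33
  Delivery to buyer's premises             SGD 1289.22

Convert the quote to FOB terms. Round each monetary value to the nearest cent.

FOB price: SGD 148459.38

Not relevant to the conversion: export clearance, origin terminal — on the seller under both DAP and FOB; already in the DAP price and stays in the FOB price.
From DAP to FOB, the seller no longer bears: freight, insurance, destination terminal, delivery.
FOB price = 160674.14 − 9736.87 − 553.34 − 635.33 − 1289.22 = 148459.38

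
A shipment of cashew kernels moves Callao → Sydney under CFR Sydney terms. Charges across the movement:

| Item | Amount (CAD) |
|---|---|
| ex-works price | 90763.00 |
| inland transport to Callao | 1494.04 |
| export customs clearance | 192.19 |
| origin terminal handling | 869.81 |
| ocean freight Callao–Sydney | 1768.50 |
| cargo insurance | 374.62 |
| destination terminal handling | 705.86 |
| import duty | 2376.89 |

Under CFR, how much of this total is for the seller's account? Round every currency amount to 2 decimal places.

CFR: the seller pays costs through ocean freight to the destination port, but not insurance.
Seller's account: goods 90763.00 + inland to port 1494.04 + export clearance 192.19 + origin terminal 869.81 + freight 1768.50 = 95087.54
Buyer's account: insurance 374.62 + destination terminal 705.86 + duty 2376.89 = 3457.37

Seller's account: CAD 95087.54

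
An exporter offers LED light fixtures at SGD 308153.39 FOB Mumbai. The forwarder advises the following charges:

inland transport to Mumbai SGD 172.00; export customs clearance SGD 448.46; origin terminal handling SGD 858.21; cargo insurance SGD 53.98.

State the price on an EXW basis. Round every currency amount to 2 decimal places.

Not relevant to the conversion: insurance — on the buyer under both terms; not part of either seller's price.
From FOB to EXW, the seller no longer bears: inland to port, export clearance, origin terminal.
EXW price = 308153.39 − 172.00 − 448.46 − 858.21 = 306674.72

EXW price: SGD 306674.72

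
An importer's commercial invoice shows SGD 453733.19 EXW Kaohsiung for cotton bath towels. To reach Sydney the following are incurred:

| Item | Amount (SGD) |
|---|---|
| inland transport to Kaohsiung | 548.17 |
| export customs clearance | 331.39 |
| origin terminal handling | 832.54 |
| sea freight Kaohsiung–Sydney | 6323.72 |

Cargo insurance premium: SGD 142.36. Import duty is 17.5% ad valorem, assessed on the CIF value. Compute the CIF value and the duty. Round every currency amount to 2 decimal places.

CIF = EXW price + pre-shipment costs + freight + insurance
CIF = 453733.19 + 548.17 + 331.39 + 832.54 + 6323.72 + 142.36 = 461911.37
Import duty = 461911.37 × 17.5% = 80834.49

CIF value: SGD 461911.37; import duty: SGD 80834.49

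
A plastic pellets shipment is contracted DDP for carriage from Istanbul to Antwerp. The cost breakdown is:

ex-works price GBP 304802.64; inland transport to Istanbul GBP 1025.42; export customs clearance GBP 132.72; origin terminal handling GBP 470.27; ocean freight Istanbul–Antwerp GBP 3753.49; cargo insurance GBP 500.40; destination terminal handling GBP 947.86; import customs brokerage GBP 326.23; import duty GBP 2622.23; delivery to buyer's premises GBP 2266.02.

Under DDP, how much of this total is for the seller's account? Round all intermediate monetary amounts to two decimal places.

DDP: the seller bears all costs including import duty.
Seller's account: goods 304802.64 + inland to port 1025.42 + export clearance 132.72 + origin terminal 470.27 + freight 3753.49 + insurance 500.40 + destination terminal 947.86 + brokerage 326.23 + duty 2622.23 + delivery 2266.02 = 316847.28
Buyer's account: 0.00

Seller's account: GBP 316847.28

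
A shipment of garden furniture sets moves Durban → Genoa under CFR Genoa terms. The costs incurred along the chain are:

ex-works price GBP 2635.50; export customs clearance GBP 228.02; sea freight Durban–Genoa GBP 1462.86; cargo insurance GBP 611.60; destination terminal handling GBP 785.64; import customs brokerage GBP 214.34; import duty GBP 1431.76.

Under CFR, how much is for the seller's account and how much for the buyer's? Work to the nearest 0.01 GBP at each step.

CFR: the seller pays costs through ocean freight to the destination port, but not insurance.
Seller's account: goods 2635.50 + export clearance 228.02 + freight 1462.86 = 4326.38
Buyer's account: insurance 611.60 + destination terminal 785.64 + brokerage 214.34 + duty 1431.76 = 3043.34

Seller: GBP 4326.38; buyer: GBP 3043.34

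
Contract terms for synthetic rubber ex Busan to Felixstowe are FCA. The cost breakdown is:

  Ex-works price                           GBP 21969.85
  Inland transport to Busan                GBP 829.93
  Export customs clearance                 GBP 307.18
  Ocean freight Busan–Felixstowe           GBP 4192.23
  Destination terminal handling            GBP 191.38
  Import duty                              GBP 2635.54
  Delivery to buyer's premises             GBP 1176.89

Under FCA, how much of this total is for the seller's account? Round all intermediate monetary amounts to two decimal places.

Seller's account: GBP 23106.96

FCA: the seller delivers export-cleared goods to the carrier; the buyer bears costs from that point.
Seller's account: goods 21969.85 + inland to port 829.93 + export clearance 307.18 = 23106.96
Buyer's account: freight 4192.23 + destination terminal 191.38 + duty 2635.54 + delivery 1176.89 = 8196.04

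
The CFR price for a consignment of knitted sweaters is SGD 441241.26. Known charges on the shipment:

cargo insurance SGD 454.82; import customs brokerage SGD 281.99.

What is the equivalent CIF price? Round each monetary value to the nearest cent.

CIF price: SGD 441696.08

Not relevant to the conversion: brokerage — on the buyer under both terms; not part of either seller's price.
From CFR to CIF, the seller additionally bears: insurance.
CIF price = 441241.26 + 454.82 = 441696.08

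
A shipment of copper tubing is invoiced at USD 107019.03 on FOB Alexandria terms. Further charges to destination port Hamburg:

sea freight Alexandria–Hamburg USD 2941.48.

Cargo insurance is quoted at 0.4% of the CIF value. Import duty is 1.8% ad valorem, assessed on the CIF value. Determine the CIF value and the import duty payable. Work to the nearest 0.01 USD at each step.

Let C be the CIF value. C = FOB price + freight + 0.4% × C
C − 0.4% × C = 107019.03 + 2941.48
0.996 × C = 109960.51
C = 109960.51 / 0.996 = 110402.12
Insurance premium = 0.4% × 110402.12 = 441.61
Import duty = 110402.12 × 1.8% = 1987.24

CIF value: USD 110402.12; import duty: USD 1987.24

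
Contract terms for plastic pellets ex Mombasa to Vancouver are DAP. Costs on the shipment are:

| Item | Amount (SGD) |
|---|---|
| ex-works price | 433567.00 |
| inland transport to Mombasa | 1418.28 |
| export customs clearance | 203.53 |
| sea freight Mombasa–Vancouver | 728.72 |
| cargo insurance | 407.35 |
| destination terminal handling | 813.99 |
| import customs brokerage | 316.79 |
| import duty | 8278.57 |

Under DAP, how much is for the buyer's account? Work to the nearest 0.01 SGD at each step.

Buyer's account: SGD 8595.36

DAP: the seller bears all costs to the named destination except import duty and clearance.
Seller's account: goods 433567.00 + inland to port 1418.28 + export clearance 203.53 + freight 728.72 + insurance 407.35 + destination terminal 813.99 = 437138.87
Buyer's account: brokerage 316.79 + duty 8278.57 = 8595.36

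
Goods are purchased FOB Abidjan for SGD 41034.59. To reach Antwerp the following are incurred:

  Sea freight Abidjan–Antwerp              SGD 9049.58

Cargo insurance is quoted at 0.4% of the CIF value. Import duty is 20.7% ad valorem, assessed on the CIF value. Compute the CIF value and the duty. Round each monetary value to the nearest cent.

CIF value: SGD 50285.31; import duty: SGD 10409.06

Let C be the CIF value. C = FOB price + freight + 0.4% × C
C − 0.4% × C = 41034.59 + 9049.58
0.996 × C = 50084.17
C = 50084.17 / 0.996 = 50285.31
Insurance premium = 0.4% × 50285.31 = 201.14
Import duty = 50285.31 × 20.7% = 10409.06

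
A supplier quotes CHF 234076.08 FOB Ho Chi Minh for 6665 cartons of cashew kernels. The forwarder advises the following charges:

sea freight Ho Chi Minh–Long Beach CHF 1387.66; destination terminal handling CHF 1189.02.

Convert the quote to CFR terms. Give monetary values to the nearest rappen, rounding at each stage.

CFR price: CHF 235463.74

Not relevant to the conversion: destination terminal — on the buyer under both terms; not part of either seller's price.
From FOB to CFR, the seller additionally bears: freight.
CFR price = 234076.08 + 1387.66 = 235463.74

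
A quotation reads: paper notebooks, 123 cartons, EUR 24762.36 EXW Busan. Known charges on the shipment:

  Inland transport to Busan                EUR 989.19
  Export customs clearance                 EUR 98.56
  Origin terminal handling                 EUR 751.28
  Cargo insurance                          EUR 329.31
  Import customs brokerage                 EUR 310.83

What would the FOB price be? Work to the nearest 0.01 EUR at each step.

Not relevant to the conversion: insurance, brokerage — on the buyer under both terms; not part of either seller's price.
From EXW to FOB, the seller additionally bears: inland to port, export clearance, origin terminal.
FOB price = 24762.36 + 989.19 + 98.56 + 751.28 = 26601.39

FOB price: EUR 26601.39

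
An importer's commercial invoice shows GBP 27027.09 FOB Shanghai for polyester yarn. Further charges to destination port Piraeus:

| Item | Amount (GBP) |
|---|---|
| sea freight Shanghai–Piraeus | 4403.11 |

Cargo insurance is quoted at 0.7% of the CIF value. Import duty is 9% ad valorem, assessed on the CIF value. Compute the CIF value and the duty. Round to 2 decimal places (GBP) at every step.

CIF value: GBP 31651.76; import duty: GBP 2848.66

Let C be the CIF value. C = FOB price + freight + 0.7% × C
C − 0.7% × C = 27027.09 + 4403.11
0.993 × C = 31430.20
C = 31430.20 / 0.993 = 31651.76
Insurance premium = 0.7% × 31651.76 = 221.56
Import duty = 31651.76 × 9% = 2848.66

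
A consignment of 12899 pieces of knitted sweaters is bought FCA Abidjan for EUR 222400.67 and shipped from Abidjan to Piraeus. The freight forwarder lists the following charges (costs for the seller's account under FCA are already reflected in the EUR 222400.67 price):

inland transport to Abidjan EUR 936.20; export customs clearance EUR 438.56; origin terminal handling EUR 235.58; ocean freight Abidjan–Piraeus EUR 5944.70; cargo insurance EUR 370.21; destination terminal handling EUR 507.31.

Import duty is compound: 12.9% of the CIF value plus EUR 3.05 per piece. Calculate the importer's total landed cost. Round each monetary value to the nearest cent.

FCA: the seller delivers export-cleared goods to the carrier; the buyer bears costs from that point.
Already in the invoice (seller's account under FCA): inland to port, export clearance — exclude.
CIF value = FCA price + origin terminal + freight + insurance = 222400.67 + 235.58 + 5944.70 + 370.21 = 228951.16
Ad valorem component: 228951.16 × 12.9% = 29534.70
Specific component: 12899 × 3.05 = 39341.95
Import duty = 29534.70 + 39341.95 = 68876.65
Buyer bears: origin terminal 235.58 + freight 5944.70 + insurance 370.21 + destination terminal 507.31 + duty 68876.65 = 75934.45
Landed cost = invoice 222400.67 + 75934.45 = 298335.12

Total landed cost: EUR 298335.12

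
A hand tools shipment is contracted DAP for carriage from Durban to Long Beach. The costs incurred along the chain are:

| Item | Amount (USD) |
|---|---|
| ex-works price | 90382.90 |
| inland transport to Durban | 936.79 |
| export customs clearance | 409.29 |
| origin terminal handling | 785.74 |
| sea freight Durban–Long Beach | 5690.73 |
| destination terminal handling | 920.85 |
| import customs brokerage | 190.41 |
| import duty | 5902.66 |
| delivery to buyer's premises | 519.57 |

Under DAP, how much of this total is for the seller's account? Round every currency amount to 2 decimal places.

DAP: the seller bears all costs to the named destination except import duty and clearance.
Seller's account: goods 90382.90 + inland to port 936.79 + export clearance 409.29 + origin terminal 785.74 + freight 5690.73 + destination terminal 920.85 + delivery 519.57 = 99645.87
Buyer's account: brokerage 190.41 + duty 5902.66 = 6093.07

Seller's account: USD 99645.87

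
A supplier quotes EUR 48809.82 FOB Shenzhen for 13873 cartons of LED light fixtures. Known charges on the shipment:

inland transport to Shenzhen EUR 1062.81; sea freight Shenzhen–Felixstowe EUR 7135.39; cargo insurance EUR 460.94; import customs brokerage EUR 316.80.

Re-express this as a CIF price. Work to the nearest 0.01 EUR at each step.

CIF price: EUR 56406.15

Not relevant to the conversion: inland to port — on the seller under both FOB and CIF; already in the FOB price and stays in the CIF price. brokerage — on the buyer under both terms; not part of either seller's price.
From FOB to CIF, the seller additionally bears: freight, insurance.
CIF price = 48809.82 + 7135.39 + 460.94 = 56406.15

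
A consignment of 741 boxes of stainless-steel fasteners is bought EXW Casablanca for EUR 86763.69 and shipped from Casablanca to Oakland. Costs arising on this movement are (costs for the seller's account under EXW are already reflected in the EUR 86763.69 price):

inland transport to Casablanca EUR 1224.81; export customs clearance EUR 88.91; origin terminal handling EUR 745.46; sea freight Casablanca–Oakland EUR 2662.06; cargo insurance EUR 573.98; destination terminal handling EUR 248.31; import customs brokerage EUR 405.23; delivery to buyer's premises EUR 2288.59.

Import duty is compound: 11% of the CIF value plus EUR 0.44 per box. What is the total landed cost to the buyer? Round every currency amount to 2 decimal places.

Total landed cost: EUR 105453.56

EXW: the seller makes goods available at their premises; the buyer bears all onward costs.
CIF value = EXW price + inland to port + export clearance + origin terminal + freight + insurance = 86763.69 + 1224.81 + 88.91 + 745.46 + 2662.06 + 573.98 = 92058.91
Ad valorem component: 92058.91 × 11% = 10126.48
Specific component: 741 × 0.44 = 326.04
Import duty = 10126.48 + 326.04 = 10452.52
Buyer bears: inland to port 1224.81 + export clearance 88.91 + origin terminal 745.46 + freight 2662.06 + insurance 573.98 + destination terminal 248.31 + brokerage 405.23 + delivery 2288.59 + duty 10452.52 = 18689.87
Landed cost = invoice 86763.69 + 18689.87 = 105453.56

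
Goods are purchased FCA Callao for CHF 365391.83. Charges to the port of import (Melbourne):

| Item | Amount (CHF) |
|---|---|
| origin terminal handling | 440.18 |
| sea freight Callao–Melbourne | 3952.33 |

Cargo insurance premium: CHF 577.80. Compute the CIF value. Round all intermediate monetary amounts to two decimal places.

CIF = FCA price + pre-shipment costs + freight + insurance
CIF = 365391.83 + 440.18 + 3952.33 + 577.80 = 370362.14

CIF value: CHF 370362.14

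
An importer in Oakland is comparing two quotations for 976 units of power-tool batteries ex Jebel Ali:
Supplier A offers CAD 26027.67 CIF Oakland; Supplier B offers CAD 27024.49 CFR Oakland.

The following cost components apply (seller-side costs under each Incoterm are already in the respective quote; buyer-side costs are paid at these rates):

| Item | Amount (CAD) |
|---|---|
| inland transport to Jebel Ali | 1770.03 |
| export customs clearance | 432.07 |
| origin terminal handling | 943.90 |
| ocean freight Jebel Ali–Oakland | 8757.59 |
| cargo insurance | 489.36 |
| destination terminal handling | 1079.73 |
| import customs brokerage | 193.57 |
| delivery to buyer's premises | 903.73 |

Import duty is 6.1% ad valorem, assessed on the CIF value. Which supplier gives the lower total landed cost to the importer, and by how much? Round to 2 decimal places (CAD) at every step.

Supplier A is cheaper by CAD 1576.83

Supplier A (CIF):
The CIF price already equals the CIF value: 26027.67
Import duty = 26027.67 × 6.1% = 1587.69
Buyer bears (A): 1079.73 + 193.57 + 903.73 = 2177.03
Landed cost (A) = invoice 26027.67 + 2177.03 + duty 1587.69 = 29792.39
Supplier B (CFR):
CIF value = CFR price + insurance = 27024.49 + 489.36 = 27513.85
Import duty = 27513.85 × 6.1% = 1678.34
Buyer bears (B): 489.36 + 1079.73 + 193.57 + 903.73 = 2666.39
Landed cost (B) = invoice 27024.49 + 2666.39 + duty 1678.34 = 31369.22
Difference = |29792.39 − 31369.22| = 1576.83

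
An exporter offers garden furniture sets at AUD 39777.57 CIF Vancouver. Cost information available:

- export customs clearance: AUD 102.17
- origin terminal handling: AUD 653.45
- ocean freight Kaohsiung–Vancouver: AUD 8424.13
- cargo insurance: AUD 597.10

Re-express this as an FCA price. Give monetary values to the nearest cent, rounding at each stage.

FCA price: AUD 30102.89

Not relevant to the conversion: export clearance — on the seller under both CIF and FCA; already in the CIF price and stays in the FCA price.
From CIF to FCA, the seller no longer bears: origin terminal, freight, insurance.
FCA price = 39777.57 − 653.45 − 8424.13 − 597.10 = 30102.89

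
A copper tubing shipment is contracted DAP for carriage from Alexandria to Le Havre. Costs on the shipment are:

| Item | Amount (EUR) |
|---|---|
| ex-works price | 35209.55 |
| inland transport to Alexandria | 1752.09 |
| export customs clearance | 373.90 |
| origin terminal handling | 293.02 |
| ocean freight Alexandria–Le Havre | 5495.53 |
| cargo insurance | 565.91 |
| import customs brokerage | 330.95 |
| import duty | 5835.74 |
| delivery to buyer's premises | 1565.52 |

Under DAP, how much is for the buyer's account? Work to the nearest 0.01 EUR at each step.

Buyer's account: EUR 6166.69

DAP: the seller bears all costs to the named destination except import duty and clearance.
Seller's account: goods 35209.55 + inland to port 1752.09 + export clearance 373.90 + origin terminal 293.02 + freight 5495.53 + insurance 565.91 + delivery 1565.52 = 45255.52
Buyer's account: brokerage 330.95 + duty 5835.74 = 6166.69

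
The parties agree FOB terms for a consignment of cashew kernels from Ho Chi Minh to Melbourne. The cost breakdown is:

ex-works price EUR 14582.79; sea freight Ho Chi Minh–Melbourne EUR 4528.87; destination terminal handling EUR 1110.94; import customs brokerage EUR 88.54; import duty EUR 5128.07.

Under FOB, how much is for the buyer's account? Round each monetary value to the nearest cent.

Buyer's account: EUR 10856.42

FOB: the seller bears costs until goods are on board at the origin port; the buyer bears freight, insurance and all costs thereafter.
Seller's account: goods 14582.79 = 14582.79
Buyer's account: freight 4528.87 + destination terminal 1110.94 + brokerage 88.54 + duty 5128.07 = 10856.42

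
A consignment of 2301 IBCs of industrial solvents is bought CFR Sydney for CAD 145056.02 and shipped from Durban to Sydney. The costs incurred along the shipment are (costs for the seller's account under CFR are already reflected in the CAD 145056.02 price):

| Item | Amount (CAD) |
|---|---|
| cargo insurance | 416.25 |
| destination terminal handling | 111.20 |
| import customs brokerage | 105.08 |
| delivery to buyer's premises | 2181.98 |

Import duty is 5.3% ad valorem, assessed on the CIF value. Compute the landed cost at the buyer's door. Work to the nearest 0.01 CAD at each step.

CFR: the seller pays costs through ocean freight to the destination port, but not insurance.
CIF value = CFR price + insurance = 145056.02 + 416.25 = 145472.27
Import duty = 145472.27 × 5.3% = 7710.03
Buyer bears: insurance 416.25 + destination terminal 111.20 + brokerage 105.08 + delivery 2181.98 + duty 7710.03 = 10524.54
Landed cost = invoice 145056.02 + 10524.54 = 155580.56

Total landed cost: CAD 155580.56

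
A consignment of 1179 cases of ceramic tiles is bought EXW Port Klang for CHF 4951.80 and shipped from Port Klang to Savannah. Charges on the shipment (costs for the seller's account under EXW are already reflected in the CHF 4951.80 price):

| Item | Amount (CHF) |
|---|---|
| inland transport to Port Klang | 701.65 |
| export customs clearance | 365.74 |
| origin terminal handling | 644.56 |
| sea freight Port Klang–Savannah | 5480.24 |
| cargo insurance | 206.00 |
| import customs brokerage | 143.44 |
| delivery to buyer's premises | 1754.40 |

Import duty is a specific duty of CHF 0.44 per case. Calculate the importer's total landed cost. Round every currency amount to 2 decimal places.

Total landed cost: CHF 14766.59

EXW: the seller makes goods available at their premises; the buyer bears all onward costs.
CIF value = EXW price + inland to port + export clearance + origin terminal + freight + insurance = 4951.80 + 701.65 + 365.74 + 644.56 + 5480.24 + 206.00 = 12349.99
Import duty = 1179 × 0.44 = 518.76
Buyer bears: inland to port 701.65 + export clearance 365.74 + origin terminal 644.56 + freight 5480.24 + insurance 206.00 + brokerage 143.44 + delivery 1754.40 + duty 518.76 = 9814.79
Landed cost = invoice 4951.80 + 9814.79 = 14766.59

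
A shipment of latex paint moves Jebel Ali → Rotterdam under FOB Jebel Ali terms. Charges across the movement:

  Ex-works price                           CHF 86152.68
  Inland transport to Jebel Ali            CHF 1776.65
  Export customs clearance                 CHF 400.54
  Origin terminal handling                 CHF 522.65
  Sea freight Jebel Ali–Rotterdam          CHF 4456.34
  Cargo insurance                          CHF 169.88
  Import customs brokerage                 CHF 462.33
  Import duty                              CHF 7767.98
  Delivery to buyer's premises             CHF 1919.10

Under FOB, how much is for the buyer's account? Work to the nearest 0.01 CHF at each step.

FOB: the seller bears costs until goods are on board at the origin port; the buyer bears freight, insurance and all costs thereafter.
Seller's account: goods 86152.68 + inland to port 1776.65 + export clearance 400.54 + origin terminal 522.65 = 88852.52
Buyer's account: freight 4456.34 + insurance 169.88 + brokerage 462.33 + duty 7767.98 + delivery 1919.10 = 14775.63

Buyer's account: CHF 14775.63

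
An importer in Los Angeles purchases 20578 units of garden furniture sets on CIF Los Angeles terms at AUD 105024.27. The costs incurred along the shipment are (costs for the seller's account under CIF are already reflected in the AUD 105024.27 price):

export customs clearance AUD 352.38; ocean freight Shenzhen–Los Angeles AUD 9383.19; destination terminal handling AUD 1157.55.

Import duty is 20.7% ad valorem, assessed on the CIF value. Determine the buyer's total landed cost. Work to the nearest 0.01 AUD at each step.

CIF: the seller pays costs through ocean freight and marine insurance to the destination port.
Already in the invoice (seller's account under CIF): export clearance, freight — exclude.
The CIF price already equals the CIF value: 105024.27
Import duty = 105024.27 × 20.7% = 21740.02
Buyer bears: destination terminal 1157.55 + duty 21740.02 = 22897.57
Landed cost = invoice 105024.27 + 22897.57 = 127921.84

Total landed cost: AUD 127921.84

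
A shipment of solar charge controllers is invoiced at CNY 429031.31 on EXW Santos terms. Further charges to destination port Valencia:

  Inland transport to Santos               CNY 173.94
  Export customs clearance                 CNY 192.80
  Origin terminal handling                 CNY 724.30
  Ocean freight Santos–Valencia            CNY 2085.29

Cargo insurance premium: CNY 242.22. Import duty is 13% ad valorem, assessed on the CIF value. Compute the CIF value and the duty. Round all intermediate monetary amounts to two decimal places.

CIF value: CNY 432449.86; import duty: CNY 56218.48

CIF = EXW price + pre-shipment costs + freight + insurance
CIF = 429031.31 + 173.94 + 192.80 + 724.30 + 2085.29 + 242.22 = 432449.86
Import duty = 432449.86 × 13% = 56218.48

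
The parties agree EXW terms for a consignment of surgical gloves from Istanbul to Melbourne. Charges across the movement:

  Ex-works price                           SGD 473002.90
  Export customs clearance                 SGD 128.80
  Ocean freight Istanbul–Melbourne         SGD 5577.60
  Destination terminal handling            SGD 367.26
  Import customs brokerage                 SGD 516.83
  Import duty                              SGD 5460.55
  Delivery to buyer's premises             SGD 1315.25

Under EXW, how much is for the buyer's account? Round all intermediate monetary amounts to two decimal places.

Buyer's account: SGD 13366.29

EXW: the seller makes goods available at their premises; the buyer bears all onward costs.
Seller's account: goods 473002.90 = 473002.90
Buyer's account: export clearance 128.80 + freight 5577.60 + destination terminal 367.26 + brokerage 516.83 + duty 5460.55 + delivery 1315.25 = 13366.29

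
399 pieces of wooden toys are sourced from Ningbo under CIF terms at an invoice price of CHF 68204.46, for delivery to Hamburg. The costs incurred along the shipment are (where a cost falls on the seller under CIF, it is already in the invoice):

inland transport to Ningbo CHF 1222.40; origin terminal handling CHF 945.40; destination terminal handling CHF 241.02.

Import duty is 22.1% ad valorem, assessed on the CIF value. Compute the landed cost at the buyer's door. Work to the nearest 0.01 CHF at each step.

CIF: the seller pays costs through ocean freight and marine insurance to the destination port.
Already in the invoice (seller's account under CIF): inland to port, origin terminal — exclude.
The CIF price already equals the CIF value: 68204.46
Import duty = 68204.46 × 22.1% = 15073.19
Buyer bears: destination terminal 241.02 + duty 15073.19 = 15314.21
Landed cost = invoice 68204.46 + 15314.21 = 83518.67

Total landed cost: CHF 83518.67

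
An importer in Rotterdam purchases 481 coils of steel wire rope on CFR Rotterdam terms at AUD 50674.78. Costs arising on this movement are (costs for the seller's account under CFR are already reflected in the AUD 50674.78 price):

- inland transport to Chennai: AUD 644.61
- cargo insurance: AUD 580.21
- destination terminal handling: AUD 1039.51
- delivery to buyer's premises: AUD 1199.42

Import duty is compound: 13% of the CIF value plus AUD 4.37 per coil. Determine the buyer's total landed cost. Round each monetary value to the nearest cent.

Total landed cost: AUD 62259.04

CFR: the seller pays costs through ocean freight to the destination port, but not insurance.
Already in the invoice (seller's account under CFR): inland to port — exclude.
CIF value = CFR price + insurance = 50674.78 + 580.21 = 51254.99
Ad valorem component: 51254.99 × 13% = 6663.15
Specific component: 481 × 4.37 = 2101.97
Import duty = 6663.15 + 2101.97 = 8765.12
Buyer bears: insurance 580.21 + destination terminal 1039.51 + delivery 1199.42 + duty 8765.12 = 11584.26
Landed cost = invoice 50674.78 + 11584.26 = 62259.04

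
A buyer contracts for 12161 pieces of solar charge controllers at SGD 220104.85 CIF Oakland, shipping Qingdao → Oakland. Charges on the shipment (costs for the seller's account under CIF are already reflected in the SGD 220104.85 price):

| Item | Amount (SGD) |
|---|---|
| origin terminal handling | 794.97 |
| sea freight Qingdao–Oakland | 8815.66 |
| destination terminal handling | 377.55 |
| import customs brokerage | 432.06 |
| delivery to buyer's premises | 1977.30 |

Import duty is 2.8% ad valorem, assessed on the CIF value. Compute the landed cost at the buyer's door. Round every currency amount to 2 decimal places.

CIF: the seller pays costs through ocean freight and marine insurance to the destination port.
Already in the invoice (seller's account under CIF): origin terminal, freight — exclude.
The CIF price already equals the CIF value: 220104.85
Import duty = 220104.85 × 2.8% = 6162.94
Buyer bears: destination terminal 377.55 + brokerage 432.06 + delivery 1977.30 + duty 6162.94 = 8949.85
Landed cost = invoice 220104.85 + 8949.85 = 229054.70

Total landed cost: SGD 229054.70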